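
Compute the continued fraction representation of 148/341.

Run the Euclidean algorithm on 148 and 341; the successive quotients are the partial quotients a_0, a_1, ... (each step inverts the fractional part left over by the previous one):
  148 = 0*341 + 148, so a_0 = 0.
  341 = 2*148 + 45, so a_1 = 2.
  148 = 3*45 + 13, so a_2 = 3.
  45 = 3*13 + 6, so a_3 = 3.
  13 = 2*6 + 1, so a_4 = 2.
  6 = 6*1 + 0, so a_5 = 6.
The remainder reaches 0 after 6 divisions, so the expansion has 6 partial quotients, read off in order.

[0; 2, 3, 3, 2, 6]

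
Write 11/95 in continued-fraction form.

[0; 8, 1, 1, 1, 3]

Run the Euclidean algorithm on 11 and 95; the successive quotients are the partial quotients a_0, a_1, ... (each step inverts the fractional part left over by the previous one):
  11 = 0*95 + 11, so a_0 = 0.
  95 = 8*11 + 7, so a_1 = 8.
  11 = 1*7 + 4, so a_2 = 1.
  7 = 1*4 + 3, so a_3 = 1.
  4 = 1*3 + 1, so a_4 = 1.
  3 = 3*1 + 0, so a_5 = 3.
The remainder reaches 0 after 6 divisions, so the expansion has 6 partial quotients, read off in order.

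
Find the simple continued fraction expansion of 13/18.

Run the Euclidean algorithm on 13 and 18; the successive quotients are the partial quotients a_0, a_1, ... (each step inverts the fractional part left over by the previous one):
  13 = 0*18 + 13, so a_0 = 0.
  18 = 1*13 + 5, so a_1 = 1.
  13 = 2*5 + 3, so a_2 = 2.
  5 = 1*3 + 2, so a_3 = 1.
  3 = 1*2 + 1, so a_4 = 1.
  2 = 2*1 + 0, so a_5 = 2.
The remainder reaches 0 after 6 divisions, so the expansion has 6 partial quotients, read off in order.

[0; 1, 2, 1, 1, 2]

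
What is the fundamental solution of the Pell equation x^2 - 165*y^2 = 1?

First expand sqrt(165) as a continued fraction. With x_i = (sqrt(165) + m_i)/d_i and (m_0, d_0) = (0, 1): a_0 = floor(sqrt(165)) = 12, since 12^2 = 144 <= 165 < 169 = 13^2.
Iterate m_{i+1} = d_i*a_i - m_i, d_{i+1} = (165 - m_{i+1}^2)/d_i, a_{i+1} = floor((a_0 + m_{i+1})/d_{i+1}):
  m_1 = 1*12 - 0 = 12, d_1 = (165 - 12^2)/1 = 21/1 = 21, a_1 = floor((12 + 12)/21) = 1.
  m_2 = 21*1 - 12 = 9, d_2 = (165 - 9^2)/21 = 84/21 = 4, a_2 = floor((12 + 9)/4) = 5.
  m_3 = 4*5 - 9 = 11, d_3 = (165 - 11^2)/4 = 44/4 = 11, a_3 = floor((12 + 11)/11) = 2.
  m_4 = 11*2 - 11 = 11, d_4 = (165 - 11^2)/11 = 44/11 = 4, a_4 = floor((12 + 11)/4) = 5.
  m_5 = 4*5 - 11 = 9, d_5 = (165 - 9^2)/4 = 84/4 = 21, a_5 = floor((12 + 9)/21) = 1.
  m_6 = 21*1 - 9 = 12, d_6 = (165 - 12^2)/21 = 21/21 = 1, a_6 = floor((12 + 12)/1) = 24.
  m_7 = 1*24 - 12 = 12, d_7 = (165 - 12^2)/1 = 21/1 = 21: (m_7, d_7) = (m_1, d_1) = (12, 21), so from here the quotients repeat a_1, ..., a_6; the period length is 6.
So sqrt(165) = [12; (1, 5, 2, 5, 1, 24)] with period length k = 6.
k is even, so the fundamental solution of x^2 - 165y^2 = 1 is (p_{k-1}, q_{k-1}) = (p_5, q_5); compute convergents through index 5.
Convergents (p_i = a_i*p_{i-1} + p_{i-2}, q_i = a_i*q_{i-1} + q_{i-2} with p_{-2}=0, p_{-1}=1, q_{-2}=1, q_{-1}=0):
  i=0: a_0=12, p_0 = 12*1 + 0 = 12, q_0 = 12*0 + 1 = 1.
  i=1: a_1=1, p_1 = 1*12 + 1 = 13, q_1 = 1*1 + 0 = 1.
  i=2: a_2=5, p_2 = 5*13 + 12 = 77, q_2 = 5*1 + 1 = 6.
  i=3: a_3=2, p_3 = 2*77 + 13 = 167, q_3 = 2*6 + 1 = 13.
  i=4: a_4=5, p_4 = 5*167 + 77 = 912, q_4 = 5*13 + 6 = 71.
  i=5: a_5=1, p_5 = 1*912 + 167 = 1079, q_5 = 1*71 + 13 = 84.
Check: 1079^2 - 165*84^2 = 1164241 - 1164240 = 1, so (x, y) = (1079, 84) solves the equation, and by the theorem it is the least positive solution.

(x, y) = (1079, 84)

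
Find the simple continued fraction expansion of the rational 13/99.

[0; 7, 1, 1, 1, 1, 2]

Run the Euclidean algorithm on 13 and 99; the successive quotients are the partial quotients a_0, a_1, ... (each step inverts the fractional part left over by the previous one):
  13 = 0*99 + 13, so a_0 = 0.
  99 = 7*13 + 8, so a_1 = 7.
  13 = 1*8 + 5, so a_2 = 1.
  8 = 1*5 + 3, so a_3 = 1.
  5 = 1*3 + 2, so a_4 = 1.
  3 = 1*2 + 1, so a_5 = 1.
  2 = 2*1 + 0, so a_6 = 2.
The remainder reaches 0 after 7 divisions, so the expansion has 7 partial quotients, read off in order.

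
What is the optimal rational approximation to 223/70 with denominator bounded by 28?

86/27

Expand x = 223/70 as a continued fraction with the Euclidean algorithm:
  223 = 3*70 + 13, so a_0 = 3.
  70 = 5*13 + 5, so a_1 = 5.
  13 = 2*5 + 3, so a_2 = 2.
  5 = 1*3 + 2, so a_3 = 1.
  3 = 1*2 + 1, so a_4 = 1.
  2 = 2*1 + 0, so a_5 = 2.
so x = [3; 5, 2, 1, 1, 2].
Convergents (p_i = a_i*p_{i-1} + p_{i-2}, q_i = a_i*q_{i-1} + q_{i-2} with p_{-2}=0, p_{-1}=1, q_{-2}=1, q_{-1}=0), until the denominator exceeds 28:
  i=0: a_0=3, p_0 = 3*1 + 0 = 3, q_0 = 3*0 + 1 = 1.
  i=1: a_1=5, p_1 = 5*3 + 1 = 16, q_1 = 5*1 + 0 = 5.
  i=2: a_2=2, p_2 = 2*16 + 3 = 35, q_2 = 2*5 + 1 = 11.
  i=3: a_3=1, p_3 = 1*35 + 16 = 51, q_3 = 1*11 + 5 = 16.
  i=4: a_4=1, p_4 = 1*51 + 35 = 86, q_4 = 1*16 + 11 = 27.
  i=5: a_5=2, p_5 = 2*86 + 51 = 223, q_5 = 2*27 + 16 = 70.
q_5 = 70 > 28, so the last convergent with denominator <= 28 is p_4/q_4 = 86/27.
The closest fraction with denominator <= 28 is either p_4/q_4 or the intermediate fraction (k*p_4 + p_3)/(k*q_4 + q_3) with the largest k >= 1 whose denominator stays <= 28; these approach x as k grows, and every other convergent or intermediate fraction in range is farther away.
Largest k: floor((28 - q_3)/q_4) = floor((28 - 16)/27) = 0.
Since k = 0, no intermediate fraction beyond p_4/q_4 has denominator <= 28, so the convergent 86/27 is the closest (its error is |223*27 - 86*70|/(70*27) = 1/1890).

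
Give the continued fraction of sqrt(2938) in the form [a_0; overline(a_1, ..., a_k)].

Write x_i = (sqrt(2938) + m_i)/d_i with (m_0, d_0) = (0, 1). a_0 = floor(sqrt(2938)) = 54, since 54^2 = 2916 <= 2938 < 3025 = 55^2.
Iterate m_{i+1} = d_i*a_i - m_i, d_{i+1} = (2938 - m_{i+1}^2)/d_i, a_{i+1} = floor((a_0 + m_{i+1})/d_{i+1}):
  m_1 = 1*54 - 0 = 54, d_1 = (2938 - 54^2)/1 = 22/1 = 22, a_1 = floor((54 + 54)/22) = 4.
  m_2 = 22*4 - 54 = 34, d_2 = (2938 - 34^2)/22 = 1782/22 = 81, a_2 = floor((54 + 34)/81) = 1.
  m_3 = 81*1 - 34 = 47, d_3 = (2938 - 47^2)/81 = 729/81 = 9, a_3 = floor((54 + 47)/9) = 11.
  m_4 = 9*11 - 47 = 52, d_4 = (2938 - 52^2)/9 = 234/9 = 26, a_4 = floor((54 + 52)/26) = 4.
  m_5 = 26*4 - 52 = 52, d_5 = (2938 - 52^2)/26 = 234/26 = 9, a_5 = floor((54 + 52)/9) = 11.
  m_6 = 9*11 - 52 = 47, d_6 = (2938 - 47^2)/9 = 729/9 = 81, a_6 = floor((54 + 47)/81) = 1.
  m_7 = 81*1 - 47 = 34, d_7 = (2938 - 34^2)/81 = 1782/81 = 22, a_7 = floor((54 + 34)/22) = 4.
  m_8 = 22*4 - 34 = 54, d_8 = (2938 - 54^2)/22 = 22/22 = 1, a_8 = floor((54 + 54)/1) = 108.
  m_9 = 1*108 - 54 = 54, d_9 = (2938 - 54^2)/1 = 22/1 = 22: (m_9, d_9) = (m_1, d_1) = (54, 22), so from here the quotients repeat a_1, ..., a_8; the period length is 8.
Hence the expansion of sqrt(2938) is a_0 = 54 followed by the repeating block 4, 1, 11, 4, 11, 1, 4, 108 (period 8).

[54; overline(4, 1, 11, 4, 11, 1, 4, 108)]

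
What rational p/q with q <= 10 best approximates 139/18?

54/7

Expand x = 139/18 as a continued fraction with the Euclidean algorithm:
  139 = 7*18 + 13, so a_0 = 7.
  18 = 1*13 + 5, so a_1 = 1.
  13 = 2*5 + 3, so a_2 = 2.
  5 = 1*3 + 2, so a_3 = 1.
  3 = 1*2 + 1, so a_4 = 1.
  2 = 2*1 + 0, so a_5 = 2.
so x = [7; 1, 2, 1, 1, 2].
Convergents (p_i = a_i*p_{i-1} + p_{i-2}, q_i = a_i*q_{i-1} + q_{i-2} with p_{-2}=0, p_{-1}=1, q_{-2}=1, q_{-1}=0), until the denominator exceeds 10:
  i=0: a_0=7, p_0 = 7*1 + 0 = 7, q_0 = 7*0 + 1 = 1.
  i=1: a_1=1, p_1 = 1*7 + 1 = 8, q_1 = 1*1 + 0 = 1.
  i=2: a_2=2, p_2 = 2*8 + 7 = 23, q_2 = 2*1 + 1 = 3.
  i=3: a_3=1, p_3 = 1*23 + 8 = 31, q_3 = 1*3 + 1 = 4.
  i=4: a_4=1, p_4 = 1*31 + 23 = 54, q_4 = 1*4 + 3 = 7.
  i=5: a_5=2, p_5 = 2*54 + 31 = 139, q_5 = 2*7 + 4 = 18.
q_5 = 18 > 10, so the last convergent with denominator <= 10 is p_4/q_4 = 54/7.
The closest fraction with denominator <= 10 is either p_4/q_4 or the intermediate fraction (k*p_4 + p_3)/(k*q_4 + q_3) with the largest k >= 1 whose denominator stays <= 10; these approach x as k grows, and every other convergent or intermediate fraction in range is farther away.
Largest k: floor((10 - q_3)/q_4) = floor((10 - 4)/7) = 0.
Since k = 0, no intermediate fraction beyond p_4/q_4 has denominator <= 10, so the convergent 54/7 is the closest (its error is |139*7 - 54*18|/(18*7) = 1/126).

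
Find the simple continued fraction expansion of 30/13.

Run the Euclidean algorithm on 30 and 13; the successive quotients are the partial quotients a_0, a_1, ... (each step inverts the fractional part left over by the previous one):
  30 = 2*13 + 4, so a_0 = 2.
  13 = 3*4 + 1, so a_1 = 3.
  4 = 4*1 + 0, so a_2 = 4.
The remainder reaches 0 after 3 divisions, so the expansion has 3 partial quotients, read off in order.

[2; 3, 4]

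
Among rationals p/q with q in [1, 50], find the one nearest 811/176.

106/23

Expand x = 811/176 as a continued fraction with the Euclidean algorithm:
  811 = 4*176 + 107, so a_0 = 4.
  176 = 1*107 + 69, so a_1 = 1.
  107 = 1*69 + 38, so a_2 = 1.
  69 = 1*38 + 31, so a_3 = 1.
  38 = 1*31 + 7, so a_4 = 1.
  31 = 4*7 + 3, so a_5 = 4.
  7 = 2*3 + 1, so a_6 = 2.
  3 = 3*1 + 0, so a_7 = 3.
so x = [4; 1, 1, 1, 1, 4, 2, 3].
Convergents (p_i = a_i*p_{i-1} + p_{i-2}, q_i = a_i*q_{i-1} + q_{i-2} with p_{-2}=0, p_{-1}=1, q_{-2}=1, q_{-1}=0), until the denominator exceeds 50:
  i=0: a_0=4, p_0 = 4*1 + 0 = 4, q_0 = 4*0 + 1 = 1.
  i=1: a_1=1, p_1 = 1*4 + 1 = 5, q_1 = 1*1 + 0 = 1.
  i=2: a_2=1, p_2 = 1*5 + 4 = 9, q_2 = 1*1 + 1 = 2.
  i=3: a_3=1, p_3 = 1*9 + 5 = 14, q_3 = 1*2 + 1 = 3.
  i=4: a_4=1, p_4 = 1*14 + 9 = 23, q_4 = 1*3 + 2 = 5.
  i=5: a_5=4, p_5 = 4*23 + 14 = 106, q_5 = 4*5 + 3 = 23.
  i=6: a_6=2, p_6 = 2*106 + 23 = 235, q_6 = 2*23 + 5 = 51.
q_6 = 51 > 50, so the last convergent with denominator <= 50 is p_5/q_5 = 106/23.
The closest fraction with denominator <= 50 is either p_5/q_5 or the intermediate fraction (k*p_5 + p_4)/(k*q_5 + q_4) with the largest k >= 1 whose denominator stays <= 50; these approach x as k grows, and every other convergent or intermediate fraction in range is farther away.
Largest k: floor((50 - q_4)/q_5) = floor((50 - 5)/23) = 1.
That gives (1*106 + 23)/(1*23 + 5) = 129/28.
Compare the errors: |x - 106/23| = |811*23 - 106*176|/(176*23) = 3/4048, and |x - 129/28| = |811*28 - 129*176|/(176*28) = 4/4928.
Cross-multiplying, 3*4928 = 14784 < 16192 = 4*4048, so 3/4048 is smaller: the convergent 106/23 is closer to x than 129/28.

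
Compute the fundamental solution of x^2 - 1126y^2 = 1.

(x, y) = (91205, 2718)

First expand sqrt(1126) as a continued fraction. With x_i = (sqrt(1126) + m_i)/d_i and (m_0, d_0) = (0, 1): a_0 = floor(sqrt(1126)) = 33, since 33^2 = 1089 <= 1126 < 1156 = 34^2.
Iterate m_{i+1} = d_i*a_i - m_i, d_{i+1} = (1126 - m_{i+1}^2)/d_i, a_{i+1} = floor((a_0 + m_{i+1})/d_{i+1}):
  m_1 = 1*33 - 0 = 33, d_1 = (1126 - 33^2)/1 = 37/1 = 37, a_1 = floor((33 + 33)/37) = 1.
  m_2 = 37*1 - 33 = 4, d_2 = (1126 - 4^2)/37 = 1110/37 = 30, a_2 = floor((33 + 4)/30) = 1.
  m_3 = 30*1 - 4 = 26, d_3 = (1126 - 26^2)/30 = 450/30 = 15, a_3 = floor((33 + 26)/15) = 3.
  m_4 = 15*3 - 26 = 19, d_4 = (1126 - 19^2)/15 = 765/15 = 51, a_4 = floor((33 + 19)/51) = 1.
  m_5 = 51*1 - 19 = 32, d_5 = (1126 - 32^2)/51 = 102/51 = 2, a_5 = floor((33 + 32)/2) = 32.
  m_6 = 2*32 - 32 = 32, d_6 = (1126 - 32^2)/2 = 102/2 = 51, a_6 = floor((33 + 32)/51) = 1.
  m_7 = 51*1 - 32 = 19, d_7 = (1126 - 19^2)/51 = 765/51 = 15, a_7 = floor((33 + 19)/15) = 3.
  m_8 = 15*3 - 19 = 26, d_8 = (1126 - 26^2)/15 = 450/15 = 30, a_8 = floor((33 + 26)/30) = 1.
  m_9 = 30*1 - 26 = 4, d_9 = (1126 - 4^2)/30 = 1110/30 = 37, a_9 = floor((33 + 4)/37) = 1.
  m_10 = 37*1 - 4 = 33, d_10 = (1126 - 33^2)/37 = 37/37 = 1, a_10 = floor((33 + 33)/1) = 66.
  m_11 = 1*66 - 33 = 33, d_11 = (1126 - 33^2)/1 = 37/1 = 37: (m_11, d_11) = (m_1, d_1) = (33, 37), so from here the quotients repeat a_1, ..., a_10; the period length is 10.
So sqrt(1126) = [33; (1, 1, 3, 1, 32, 1, 3, 1, 1, 66)] with period length k = 10.
k is even, so the fundamental solution of x^2 - 1126y^2 = 1 is (p_{k-1}, q_{k-1}) = (p_9, q_9); compute convergents through index 9.
Convergents (p_i = a_i*p_{i-1} + p_{i-2}, q_i = a_i*q_{i-1} + q_{i-2} with p_{-2}=0, p_{-1}=1, q_{-2}=1, q_{-1}=0):
  i=0: a_0=33, p_0 = 33*1 + 0 = 33, q_0 = 33*0 + 1 = 1.
  i=1: a_1=1, p_1 = 1*33 + 1 = 34, q_1 = 1*1 + 0 = 1.
  i=2: a_2=1, p_2 = 1*34 + 33 = 67, q_2 = 1*1 + 1 = 2.
  i=3: a_3=3, p_3 = 3*67 + 34 = 235, q_3 = 3*2 + 1 = 7.
  i=4: a_4=1, p_4 = 1*235 + 67 = 302, q_4 = 1*7 + 2 = 9.
  i=5: a_5=32, p_5 = 32*302 + 235 = 9899, q_5 = 32*9 + 7 = 295.
  i=6: a_6=1, p_6 = 1*9899 + 302 = 10201, q_6 = 1*295 + 9 = 304.
  i=7: a_7=3, p_7 = 3*10201 + 9899 = 40502, q_7 = 3*304 + 295 = 1207.
  i=8: a_8=1, p_8 = 1*40502 + 10201 = 50703, q_8 = 1*1207 + 304 = 1511.
  i=9: a_9=1, p_9 = 1*50703 + 40502 = 91205, q_9 = 1*1511 + 1207 = 2718.
Check: 91205^2 - 1126*2718^2 = 8318352025 - 8318352024 = 1, so (x, y) = (91205, 2718) solves the equation, and by the theorem it is the least positive solution.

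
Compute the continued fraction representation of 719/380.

Run the Euclidean algorithm on 719 and 380; the successive quotients are the partial quotients a_0, a_1, ... (each step inverts the fractional part left over by the previous one):
  719 = 1*380 + 339, so a_0 = 1.
  380 = 1*339 + 41, so a_1 = 1.
  339 = 8*41 + 11, so a_2 = 8.
  41 = 3*11 + 8, so a_3 = 3.
  11 = 1*8 + 3, so a_4 = 1.
  8 = 2*3 + 2, so a_5 = 2.
  3 = 1*2 + 1, so a_6 = 1.
  2 = 2*1 + 0, so a_7 = 2.
The remainder reaches 0 after 8 divisions, so the expansion has 8 partial quotients, read off in order.

[1; 1, 8, 3, 1, 2, 1, 2]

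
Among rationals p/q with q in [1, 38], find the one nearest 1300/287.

77/17

Expand x = 1300/287 as a continued fraction with the Euclidean algorithm:
  1300 = 4*287 + 152, so a_0 = 4.
  287 = 1*152 + 135, so a_1 = 1.
  152 = 1*135 + 17, so a_2 = 1.
  135 = 7*17 + 16, so a_3 = 7.
  17 = 1*16 + 1, so a_4 = 1.
  16 = 16*1 + 0, so a_5 = 16.
so x = [4; 1, 1, 7, 1, 16].
Convergents (p_i = a_i*p_{i-1} + p_{i-2}, q_i = a_i*q_{i-1} + q_{i-2} with p_{-2}=0, p_{-1}=1, q_{-2}=1, q_{-1}=0), until the denominator exceeds 38:
  i=0: a_0=4, p_0 = 4*1 + 0 = 4, q_0 = 4*0 + 1 = 1.
  i=1: a_1=1, p_1 = 1*4 + 1 = 5, q_1 = 1*1 + 0 = 1.
  i=2: a_2=1, p_2 = 1*5 + 4 = 9, q_2 = 1*1 + 1 = 2.
  i=3: a_3=7, p_3 = 7*9 + 5 = 68, q_3 = 7*2 + 1 = 15.
  i=4: a_4=1, p_4 = 1*68 + 9 = 77, q_4 = 1*15 + 2 = 17.
  i=5: a_5=16, p_5 = 16*77 + 68 = 1300, q_5 = 16*17 + 15 = 287.
q_5 = 287 > 38, so the last convergent with denominator <= 38 is p_4/q_4 = 77/17.
The closest fraction with denominator <= 38 is either p_4/q_4 or the intermediate fraction (k*p_4 + p_3)/(k*q_4 + q_3) with the largest k >= 1 whose denominator stays <= 38; these approach x as k grows, and every other convergent or intermediate fraction in range is farther away.
Largest k: floor((38 - q_3)/q_4) = floor((38 - 15)/17) = 1.
That gives (1*77 + 68)/(1*17 + 15) = 145/32.
Compare the errors: |x - 77/17| = |1300*17 - 77*287|/(287*17) = 1/4879, and |x - 145/32| = |1300*32 - 145*287|/(287*32) = 15/9184.
Cross-multiplying, 1*9184 = 9184 < 73185 = 15*4879, so 1/4879 is smaller: the convergent 77/17 is closer to x than 145/32.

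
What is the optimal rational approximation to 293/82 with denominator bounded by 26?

Expand x = 293/82 as a continued fraction with the Euclidean algorithm:
  293 = 3*82 + 47, so a_0 = 3.
  82 = 1*47 + 35, so a_1 = 1.
  47 = 1*35 + 12, so a_2 = 1.
  35 = 2*12 + 11, so a_3 = 2.
  12 = 1*11 + 1, so a_4 = 1.
  11 = 11*1 + 0, so a_5 = 11.
so x = [3; 1, 1, 2, 1, 11].
Convergents (p_i = a_i*p_{i-1} + p_{i-2}, q_i = a_i*q_{i-1} + q_{i-2} with p_{-2}=0, p_{-1}=1, q_{-2}=1, q_{-1}=0), until the denominator exceeds 26:
  i=0: a_0=3, p_0 = 3*1 + 0 = 3, q_0 = 3*0 + 1 = 1.
  i=1: a_1=1, p_1 = 1*3 + 1 = 4, q_1 = 1*1 + 0 = 1.
  i=2: a_2=1, p_2 = 1*4 + 3 = 7, q_2 = 1*1 + 1 = 2.
  i=3: a_3=2, p_3 = 2*7 + 4 = 18, q_3 = 2*2 + 1 = 5.
  i=4: a_4=1, p_4 = 1*18 + 7 = 25, q_4 = 1*5 + 2 = 7.
  i=5: a_5=11, p_5 = 11*25 + 18 = 293, q_5 = 11*7 + 5 = 82.
q_5 = 82 > 26, so the last convergent with denominator <= 26 is p_4/q_4 = 25/7.
The closest fraction with denominator <= 26 is either p_4/q_4 or the intermediate fraction (k*p_4 + p_3)/(k*q_4 + q_3) with the largest k >= 1 whose denominator stays <= 26; these approach x as k grows, and every other convergent or intermediate fraction in range is farther away.
Largest k: floor((26 - q_3)/q_4) = floor((26 - 5)/7) = 3.
That gives (3*25 + 18)/(3*7 + 5) = 93/26.
Compare the errors: |x - 25/7| = |293*7 - 25*82|/(82*7) = 1/574, and |x - 93/26| = |293*26 - 93*82|/(82*26) = 8/2132.
Cross-multiplying, 1*2132 = 2132 < 4592 = 8*574, so 1/574 is smaller: the convergent 25/7 is closer to x than 93/26.

25/7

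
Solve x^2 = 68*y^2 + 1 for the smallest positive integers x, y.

(x, y) = (33, 4)

First expand sqrt(68) as a continued fraction. With x_i = (sqrt(68) + m_i)/d_i and (m_0, d_0) = (0, 1): a_0 = floor(sqrt(68)) = 8, since 8^2 = 64 <= 68 < 81 = 9^2.
Iterate m_{i+1} = d_i*a_i - m_i, d_{i+1} = (68 - m_{i+1}^2)/d_i, a_{i+1} = floor((a_0 + m_{i+1})/d_{i+1}):
  m_1 = 1*8 - 0 = 8, d_1 = (68 - 8^2)/1 = 4/1 = 4, a_1 = floor((8 + 8)/4) = 4.
  m_2 = 4*4 - 8 = 8, d_2 = (68 - 8^2)/4 = 4/4 = 1, a_2 = floor((8 + 8)/1) = 16.
  m_3 = 1*16 - 8 = 8, d_3 = (68 - 8^2)/1 = 4/1 = 4: (m_3, d_3) = (m_1, d_1) = (8, 4), so from here the quotients repeat a_1, a_2; the period length is 2.
So sqrt(68) = [8; (4, 16)] with period length k = 2.
k is even, so the fundamental solution of x^2 - 68y^2 = 1 is (p_{k-1}, q_{k-1}) = (p_1, q_1); compute convergents through index 1.
Convergents (p_i = a_i*p_{i-1} + p_{i-2}, q_i = a_i*q_{i-1} + q_{i-2} with p_{-2}=0, p_{-1}=1, q_{-2}=1, q_{-1}=0):
  i=0: a_0=8, p_0 = 8*1 + 0 = 8, q_0 = 8*0 + 1 = 1.
  i=1: a_1=4, p_1 = 4*8 + 1 = 33, q_1 = 4*1 + 0 = 4.
Check: 33^2 - 68*4^2 = 1089 - 1088 = 1, so (x, y) = (33, 4) solves the equation, and by the theorem it is the least positive solution.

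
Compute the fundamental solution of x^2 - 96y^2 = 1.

(x, y) = (49, 5)

First expand sqrt(96) as a continued fraction. With x_i = (sqrt(96) + m_i)/d_i and (m_0, d_0) = (0, 1): a_0 = floor(sqrt(96)) = 9, since 9^2 = 81 <= 96 < 100 = 10^2.
Iterate m_{i+1} = d_i*a_i - m_i, d_{i+1} = (96 - m_{i+1}^2)/d_i, a_{i+1} = floor((a_0 + m_{i+1})/d_{i+1}):
  m_1 = 1*9 - 0 = 9, d_1 = (96 - 9^2)/1 = 15/1 = 15, a_1 = floor((9 + 9)/15) = 1.
  m_2 = 15*1 - 9 = 6, d_2 = (96 - 6^2)/15 = 60/15 = 4, a_2 = floor((9 + 6)/4) = 3.
  m_3 = 4*3 - 6 = 6, d_3 = (96 - 6^2)/4 = 60/4 = 15, a_3 = floor((9 + 6)/15) = 1.
  m_4 = 15*1 - 6 = 9, d_4 = (96 - 9^2)/15 = 15/15 = 1, a_4 = floor((9 + 9)/1) = 18.
  m_5 = 1*18 - 9 = 9, d_5 = (96 - 9^2)/1 = 15/1 = 15: (m_5, d_5) = (m_1, d_1) = (9, 15), so from here the quotients repeat a_1, ..., a_4; the period length is 4.
So sqrt(96) = [9; (1, 3, 1, 18)] with period length k = 4.
k is even, so the fundamental solution of x^2 - 96y^2 = 1 is (p_{k-1}, q_{k-1}) = (p_3, q_3); compute convergents through index 3.
Convergents (p_i = a_i*p_{i-1} + p_{i-2}, q_i = a_i*q_{i-1} + q_{i-2} with p_{-2}=0, p_{-1}=1, q_{-2}=1, q_{-1}=0):
  i=0: a_0=9, p_0 = 9*1 + 0 = 9, q_0 = 9*0 + 1 = 1.
  i=1: a_1=1, p_1 = 1*9 + 1 = 10, q_1 = 1*1 + 0 = 1.
  i=2: a_2=3, p_2 = 3*10 + 9 = 39, q_2 = 3*1 + 1 = 4.
  i=3: a_3=1, p_3 = 1*39 + 10 = 49, q_3 = 1*4 + 1 = 5.
Check: 49^2 - 96*5^2 = 2401 - 2400 = 1, so (x, y) = (49, 5) solves the equation, and by the theorem it is the least positive solution.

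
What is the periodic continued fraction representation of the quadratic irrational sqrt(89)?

[9; (2, 3, 3, 2, 18)]

Write x_i = (sqrt(89) + m_i)/d_i with (m_0, d_0) = (0, 1). a_0 = floor(sqrt(89)) = 9, since 9^2 = 81 <= 89 < 100 = 10^2.
Iterate m_{i+1} = d_i*a_i - m_i, d_{i+1} = (89 - m_{i+1}^2)/d_i, a_{i+1} = floor((a_0 + m_{i+1})/d_{i+1}):
  m_1 = 1*9 - 0 = 9, d_1 = (89 - 9^2)/1 = 8/1 = 8, a_1 = floor((9 + 9)/8) = 2.
  m_2 = 8*2 - 9 = 7, d_2 = (89 - 7^2)/8 = 40/8 = 5, a_2 = floor((9 + 7)/5) = 3.
  m_3 = 5*3 - 7 = 8, d_3 = (89 - 8^2)/5 = 25/5 = 5, a_3 = floor((9 + 8)/5) = 3.
  m_4 = 5*3 - 8 = 7, d_4 = (89 - 7^2)/5 = 40/5 = 8, a_4 = floor((9 + 7)/8) = 2.
  m_5 = 8*2 - 7 = 9, d_5 = (89 - 9^2)/8 = 8/8 = 1, a_5 = floor((9 + 9)/1) = 18.
  m_6 = 1*18 - 9 = 9, d_6 = (89 - 9^2)/1 = 8/1 = 8: (m_6, d_6) = (m_1, d_1) = (9, 8), so from here the quotients repeat a_1, ..., a_5; the period length is 5.
Hence the expansion of sqrt(89) is a_0 = 9 followed by the repeating block 2, 3, 3, 2, 18 (period 5).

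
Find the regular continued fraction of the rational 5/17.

[0; 3, 2, 2]

Run the Euclidean algorithm on 5 and 17; the successive quotients are the partial quotients a_0, a_1, ... (each step inverts the fractional part left over by the previous one):
  5 = 0*17 + 5, so a_0 = 0.
  17 = 3*5 + 2, so a_1 = 3.
  5 = 2*2 + 1, so a_2 = 2.
  2 = 2*1 + 0, so a_3 = 2.
The remainder reaches 0 after 4 divisions, so the expansion has 4 partial quotients, read off in order.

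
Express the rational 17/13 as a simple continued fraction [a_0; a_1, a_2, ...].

[1; 3, 4]

Run the Euclidean algorithm on 17 and 13; the successive quotients are the partial quotients a_0, a_1, ... (each step inverts the fractional part left over by the previous one):
  17 = 1*13 + 4, so a_0 = 1.
  13 = 3*4 + 1, so a_1 = 3.
  4 = 4*1 + 0, so a_2 = 4.
The remainder reaches 0 after 3 divisions, so the expansion has 3 partial quotients, read off in order.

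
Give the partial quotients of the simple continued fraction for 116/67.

Run the Euclidean algorithm on 116 and 67; the successive quotients are the partial quotients a_0, a_1, ... (each step inverts the fractional part left over by the previous one):
  116 = 1*67 + 49, so a_0 = 1.
  67 = 1*49 + 18, so a_1 = 1.
  49 = 2*18 + 13, so a_2 = 2.
  18 = 1*13 + 5, so a_3 = 1.
  13 = 2*5 + 3, so a_4 = 2.
  5 = 1*3 + 2, so a_5 = 1.
  3 = 1*2 + 1, so a_6 = 1.
  2 = 2*1 + 0, so a_7 = 2.
The remainder reaches 0 after 8 divisions, so the expansion has 8 partial quotients, read off in order.

[1; 1, 2, 1, 2, 1, 1, 2]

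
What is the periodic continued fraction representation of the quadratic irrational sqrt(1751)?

[41; (1, 5, 2, 4, 2, 5, 1, 82)]

Write x_i = (sqrt(1751) + m_i)/d_i with (m_0, d_0) = (0, 1). a_0 = floor(sqrt(1751)) = 41, since 41^2 = 1681 <= 1751 < 1764 = 42^2.
Iterate m_{i+1} = d_i*a_i - m_i, d_{i+1} = (1751 - m_{i+1}^2)/d_i, a_{i+1} = floor((a_0 + m_{i+1})/d_{i+1}):
  m_1 = 1*41 - 0 = 41, d_1 = (1751 - 41^2)/1 = 70/1 = 70, a_1 = floor((41 + 41)/70) = 1.
  m_2 = 70*1 - 41 = 29, d_2 = (1751 - 29^2)/70 = 910/70 = 13, a_2 = floor((41 + 29)/13) = 5.
  m_3 = 13*5 - 29 = 36, d_3 = (1751 - 36^2)/13 = 455/13 = 35, a_3 = floor((41 + 36)/35) = 2.
  m_4 = 35*2 - 36 = 34, d_4 = (1751 - 34^2)/35 = 595/35 = 17, a_4 = floor((41 + 34)/17) = 4.
  m_5 = 17*4 - 34 = 34, d_5 = (1751 - 34^2)/17 = 595/17 = 35, a_5 = floor((41 + 34)/35) = 2.
  m_6 = 35*2 - 34 = 36, d_6 = (1751 - 36^2)/35 = 455/35 = 13, a_6 = floor((41 + 36)/13) = 5.
  m_7 = 13*5 - 36 = 29, d_7 = (1751 - 29^2)/13 = 910/13 = 70, a_7 = floor((41 + 29)/70) = 1.
  m_8 = 70*1 - 29 = 41, d_8 = (1751 - 41^2)/70 = 70/70 = 1, a_8 = floor((41 + 41)/1) = 82.
  m_9 = 1*82 - 41 = 41, d_9 = (1751 - 41^2)/1 = 70/1 = 70: (m_9, d_9) = (m_1, d_1) = (41, 70), so from here the quotients repeat a_1, ..., a_8; the period length is 8.
Hence the expansion of sqrt(1751) is a_0 = 41 followed by the repeating block 1, 5, 2, 4, 2, 5, 1, 82 (period 8).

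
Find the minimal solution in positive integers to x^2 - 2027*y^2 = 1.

First expand sqrt(2027) as a continued fraction. With x_i = (sqrt(2027) + m_i)/d_i and (m_0, d_0) = (0, 1): a_0 = floor(sqrt(2027)) = 45, since 45^2 = 2025 <= 2027 < 2116 = 46^2.
Iterate m_{i+1} = d_i*a_i - m_i, d_{i+1} = (2027 - m_{i+1}^2)/d_i, a_{i+1} = floor((a_0 + m_{i+1})/d_{i+1}):
  m_1 = 1*45 - 0 = 45, d_1 = (2027 - 45^2)/1 = 2/1 = 2, a_1 = floor((45 + 45)/2) = 45.
  m_2 = 2*45 - 45 = 45, d_2 = (2027 - 45^2)/2 = 2/2 = 1, a_2 = floor((45 + 45)/1) = 90.
  m_3 = 1*90 - 45 = 45, d_3 = (2027 - 45^2)/1 = 2/1 = 2: (m_3, d_3) = (m_1, d_1) = (45, 2), so from here the quotients repeat a_1, a_2; the period length is 2.
So sqrt(2027) = [45; (45, 90)] with period length k = 2.
k is even, so the fundamental solution of x^2 - 2027y^2 = 1 is (p_{k-1}, q_{k-1}) = (p_1, q_1); compute convergents through index 1.
Convergents (p_i = a_i*p_{i-1} + p_{i-2}, q_i = a_i*q_{i-1} + q_{i-2} with p_{-2}=0, p_{-1}=1, q_{-2}=1, q_{-1}=0):
  i=0: a_0=45, p_0 = 45*1 + 0 = 45, q_0 = 45*0 + 1 = 1.
  i=1: a_1=45, p_1 = 45*45 + 1 = 2026, q_1 = 45*1 + 0 = 45.
Check: 2026^2 - 2027*45^2 = 4104676 - 4104675 = 1, so (x, y) = (2026, 45) solves the equation, and by the theorem it is the least positive solution.

(x, y) = (2026, 45)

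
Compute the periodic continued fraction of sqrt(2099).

[45; (1, 4, 2, 2, 45, 2, 2, 4, 1, 90)]

Write x_i = (sqrt(2099) + m_i)/d_i with (m_0, d_0) = (0, 1). a_0 = floor(sqrt(2099)) = 45, since 45^2 = 2025 <= 2099 < 2116 = 46^2.
Iterate m_{i+1} = d_i*a_i - m_i, d_{i+1} = (2099 - m_{i+1}^2)/d_i, a_{i+1} = floor((a_0 + m_{i+1})/d_{i+1}):
  m_1 = 1*45 - 0 = 45, d_1 = (2099 - 45^2)/1 = 74/1 = 74, a_1 = floor((45 + 45)/74) = 1.
  m_2 = 74*1 - 45 = 29, d_2 = (2099 - 29^2)/74 = 1258/74 = 17, a_2 = floor((45 + 29)/17) = 4.
  m_3 = 17*4 - 29 = 39, d_3 = (2099 - 39^2)/17 = 578/17 = 34, a_3 = floor((45 + 39)/34) = 2.
  m_4 = 34*2 - 39 = 29, d_4 = (2099 - 29^2)/34 = 1258/34 = 37, a_4 = floor((45 + 29)/37) = 2.
  m_5 = 37*2 - 29 = 45, d_5 = (2099 - 45^2)/37 = 74/37 = 2, a_5 = floor((45 + 45)/2) = 45.
  m_6 = 2*45 - 45 = 45, d_6 = (2099 - 45^2)/2 = 74/2 = 37, a_6 = floor((45 + 45)/37) = 2.
  m_7 = 37*2 - 45 = 29, d_7 = (2099 - 29^2)/37 = 1258/37 = 34, a_7 = floor((45 + 29)/34) = 2.
  m_8 = 34*2 - 29 = 39, d_8 = (2099 - 39^2)/34 = 578/34 = 17, a_8 = floor((45 + 39)/17) = 4.
  m_9 = 17*4 - 39 = 29, d_9 = (2099 - 29^2)/17 = 1258/17 = 74, a_9 = floor((45 + 29)/74) = 1.
  m_10 = 74*1 - 29 = 45, d_10 = (2099 - 45^2)/74 = 74/74 = 1, a_10 = floor((45 + 45)/1) = 90.
  m_11 = 1*90 - 45 = 45, d_11 = (2099 - 45^2)/1 = 74/1 = 74: (m_11, d_11) = (m_1, d_1) = (45, 74), so from here the quotients repeat a_1, ..., a_10; the period length is 10.
Hence the expansion of sqrt(2099) is a_0 = 45 followed by the repeating block 1, 4, 2, 2, 45, 2, 2, 4, 1, 90 (period 10).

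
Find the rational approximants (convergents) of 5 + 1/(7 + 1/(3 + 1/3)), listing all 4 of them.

5/1, 36/7, 113/22, 375/73

Using the convergent recurrence p_i = a_i*p_{i-1} + p_{i-2}, q_i = a_i*q_{i-1} + q_{i-2} with p_{-2}=0, p_{-1}=1, q_{-2}=1, q_{-1}=0:
  i=0: a_0=5, p_0 = 5*1 + 0 = 5, q_0 = 5*0 + 1 = 1.
  i=1: a_1=7, p_1 = 7*5 + 1 = 36, q_1 = 7*1 + 0 = 7.
  i=2: a_2=3, p_2 = 3*36 + 5 = 113, q_2 = 3*7 + 1 = 22.
  i=3: a_3=3, p_3 = 3*113 + 36 = 375, q_3 = 3*22 + 7 = 73.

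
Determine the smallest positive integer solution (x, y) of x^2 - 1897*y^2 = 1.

First expand sqrt(1897) as a continued fraction. With x_i = (sqrt(1897) + m_i)/d_i and (m_0, d_0) = (0, 1): a_0 = floor(sqrt(1897)) = 43, since 43^2 = 1849 <= 1897 < 1936 = 44^2.
Iterate m_{i+1} = d_i*a_i - m_i, d_{i+1} = (1897 - m_{i+1}^2)/d_i, a_{i+1} = floor((a_0 + m_{i+1})/d_{i+1}):
  m_1 = 1*43 - 0 = 43, d_1 = (1897 - 43^2)/1 = 48/1 = 48, a_1 = floor((43 + 43)/48) = 1.
  m_2 = 48*1 - 43 = 5, d_2 = (1897 - 5^2)/48 = 1872/48 = 39, a_2 = floor((43 + 5)/39) = 1.
  m_3 = 39*1 - 5 = 34, d_3 = (1897 - 34^2)/39 = 741/39 = 19, a_3 = floor((43 + 34)/19) = 4.
  m_4 = 19*4 - 34 = 42, d_4 = (1897 - 42^2)/19 = 133/19 = 7, a_4 = floor((43 + 42)/7) = 12.
  m_5 = 7*12 - 42 = 42, d_5 = (1897 - 42^2)/7 = 133/7 = 19, a_5 = floor((43 + 42)/19) = 4.
  m_6 = 19*4 - 42 = 34, d_6 = (1897 - 34^2)/19 = 741/19 = 39, a_6 = floor((43 + 34)/39) = 1.
  m_7 = 39*1 - 34 = 5, d_7 = (1897 - 5^2)/39 = 1872/39 = 48, a_7 = floor((43 + 5)/48) = 1.
  m_8 = 48*1 - 5 = 43, d_8 = (1897 - 43^2)/48 = 48/48 = 1, a_8 = floor((43 + 43)/1) = 86.
  m_9 = 1*86 - 43 = 43, d_9 = (1897 - 43^2)/1 = 48/1 = 48: (m_9, d_9) = (m_1, d_1) = (43, 48), so from here the quotients repeat a_1, ..., a_8; the period length is 8.
So sqrt(1897) = [43; (1, 1, 4, 12, 4, 1, 1, 86)] with period length k = 8.
k is even, so the fundamental solution of x^2 - 1897y^2 = 1 is (p_{k-1}, q_{k-1}) = (p_7, q_7); compute convergents through index 7.
Convergents (p_i = a_i*p_{i-1} + p_{i-2}, q_i = a_i*q_{i-1} + q_{i-2} with p_{-2}=0, p_{-1}=1, q_{-2}=1, q_{-1}=0):
  i=0: a_0=43, p_0 = 43*1 + 0 = 43, q_0 = 43*0 + 1 = 1.
  i=1: a_1=1, p_1 = 1*43 + 1 = 44, q_1 = 1*1 + 0 = 1.
  i=2: a_2=1, p_2 = 1*44 + 43 = 87, q_2 = 1*1 + 1 = 2.
  i=3: a_3=4, p_3 = 4*87 + 44 = 392, q_3 = 4*2 + 1 = 9.
  i=4: a_4=12, p_4 = 12*392 + 87 = 4791, q_4 = 12*9 + 2 = 110.
  i=5: a_5=4, p_5 = 4*4791 + 392 = 19556, q_5 = 4*110 + 9 = 449.
  i=6: a_6=1, p_6 = 1*19556 + 4791 = 24347, q_6 = 1*449 + 110 = 559.
  i=7: a_7=1, p_7 = 1*24347 + 19556 = 43903, q_7 = 1*559 + 449 = 1008.
Check: 43903^2 - 1897*1008^2 = 1927473409 - 1927473408 = 1, so (x, y) = (43903, 1008) solves the equation, and by the theorem it is the least positive solution.

(x, y) = (43903, 1008)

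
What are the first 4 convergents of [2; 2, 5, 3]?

Using the convergent recurrence p_i = a_i*p_{i-1} + p_{i-2}, q_i = a_i*q_{i-1} + q_{i-2} with p_{-2}=0, p_{-1}=1, q_{-2}=1, q_{-1}=0:
  i=0: a_0=2, p_0 = 2*1 + 0 = 2, q_0 = 2*0 + 1 = 1.
  i=1: a_1=2, p_1 = 2*2 + 1 = 5, q_1 = 2*1 + 0 = 2.
  i=2: a_2=5, p_2 = 5*5 + 2 = 27, q_2 = 5*2 + 1 = 11.
  i=3: a_3=3, p_3 = 3*27 + 5 = 86, q_3 = 3*11 + 2 = 35.

2/1, 5/2, 27/11, 86/35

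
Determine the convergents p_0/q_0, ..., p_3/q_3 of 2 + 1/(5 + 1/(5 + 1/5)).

2/1, 11/5, 57/26, 296/135

Using the convergent recurrence p_i = a_i*p_{i-1} + p_{i-2}, q_i = a_i*q_{i-1} + q_{i-2} with p_{-2}=0, p_{-1}=1, q_{-2}=1, q_{-1}=0:
  i=0: a_0=2, p_0 = 2*1 + 0 = 2, q_0 = 2*0 + 1 = 1.
  i=1: a_1=5, p_1 = 5*2 + 1 = 11, q_1 = 5*1 + 0 = 5.
  i=2: a_2=5, p_2 = 5*11 + 2 = 57, q_2 = 5*5 + 1 = 26.
  i=3: a_3=5, p_3 = 5*57 + 11 = 296, q_3 = 5*26 + 5 = 135.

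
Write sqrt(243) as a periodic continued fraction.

Write x_i = (sqrt(243) + m_i)/d_i with (m_0, d_0) = (0, 1). a_0 = floor(sqrt(243)) = 15, since 15^2 = 225 <= 243 < 256 = 16^2.
Iterate m_{i+1} = d_i*a_i - m_i, d_{i+1} = (243 - m_{i+1}^2)/d_i, a_{i+1} = floor((a_0 + m_{i+1})/d_{i+1}):
  m_1 = 1*15 - 0 = 15, d_1 = (243 - 15^2)/1 = 18/1 = 18, a_1 = floor((15 + 15)/18) = 1.
  m_2 = 18*1 - 15 = 3, d_2 = (243 - 3^2)/18 = 234/18 = 13, a_2 = floor((15 + 3)/13) = 1.
  m_3 = 13*1 - 3 = 10, d_3 = (243 - 10^2)/13 = 143/13 = 11, a_3 = floor((15 + 10)/11) = 2.
  m_4 = 11*2 - 10 = 12, d_4 = (243 - 12^2)/11 = 99/11 = 9, a_4 = floor((15 + 12)/9) = 3.
  m_5 = 9*3 - 12 = 15, d_5 = (243 - 15^2)/9 = 18/9 = 2, a_5 = floor((15 + 15)/2) = 15.
  m_6 = 2*15 - 15 = 15, d_6 = (243 - 15^2)/2 = 18/2 = 9, a_6 = floor((15 + 15)/9) = 3.
  m_7 = 9*3 - 15 = 12, d_7 = (243 - 12^2)/9 = 99/9 = 11, a_7 = floor((15 + 12)/11) = 2.
  m_8 = 11*2 - 12 = 10, d_8 = (243 - 10^2)/11 = 143/11 = 13, a_8 = floor((15 + 10)/13) = 1.
  m_9 = 13*1 - 10 = 3, d_9 = (243 - 3^2)/13 = 234/13 = 18, a_9 = floor((15 + 3)/18) = 1.
  m_10 = 18*1 - 3 = 15, d_10 = (243 - 15^2)/18 = 18/18 = 1, a_10 = floor((15 + 15)/1) = 30.
  m_11 = 1*30 - 15 = 15, d_11 = (243 - 15^2)/1 = 18/1 = 18: (m_11, d_11) = (m_1, d_1) = (15, 18), so from here the quotients repeat a_1, ..., a_10; the period length is 10.
Hence the expansion of sqrt(243) is a_0 = 15 followed by the repeating block 1, 1, 2, 3, 15, 3, 2, 1, 1, 30 (period 10).

[15; (1, 1, 2, 3, 15, 3, 2, 1, 1, 30)]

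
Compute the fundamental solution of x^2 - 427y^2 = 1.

(x, y) = (62, 3)

First expand sqrt(427) as a continued fraction. With x_i = (sqrt(427) + m_i)/d_i and (m_0, d_0) = (0, 1): a_0 = floor(sqrt(427)) = 20, since 20^2 = 400 <= 427 < 441 = 21^2.
Iterate m_{i+1} = d_i*a_i - m_i, d_{i+1} = (427 - m_{i+1}^2)/d_i, a_{i+1} = floor((a_0 + m_{i+1})/d_{i+1}):
  m_1 = 1*20 - 0 = 20, d_1 = (427 - 20^2)/1 = 27/1 = 27, a_1 = floor((20 + 20)/27) = 1.
  m_2 = 27*1 - 20 = 7, d_2 = (427 - 7^2)/27 = 378/27 = 14, a_2 = floor((20 + 7)/14) = 1.
  m_3 = 14*1 - 7 = 7, d_3 = (427 - 7^2)/14 = 378/14 = 27, a_3 = floor((20 + 7)/27) = 1.
  m_4 = 27*1 - 7 = 20, d_4 = (427 - 20^2)/27 = 27/27 = 1, a_4 = floor((20 + 20)/1) = 40.
  m_5 = 1*40 - 20 = 20, d_5 = (427 - 20^2)/1 = 27/1 = 27: (m_5, d_5) = (m_1, d_1) = (20, 27), so from here the quotients repeat a_1, ..., a_4; the period length is 4.
So sqrt(427) = [20; (1, 1, 1, 40)] with period length k = 4.
k is even, so the fundamental solution of x^2 - 427y^2 = 1 is (p_{k-1}, q_{k-1}) = (p_3, q_3); compute convergents through index 3.
Convergents (p_i = a_i*p_{i-1} + p_{i-2}, q_i = a_i*q_{i-1} + q_{i-2} with p_{-2}=0, p_{-1}=1, q_{-2}=1, q_{-1}=0):
  i=0: a_0=20, p_0 = 20*1 + 0 = 20, q_0 = 20*0 + 1 = 1.
  i=1: a_1=1, p_1 = 1*20 + 1 = 21, q_1 = 1*1 + 0 = 1.
  i=2: a_2=1, p_2 = 1*21 + 20 = 41, q_2 = 1*1 + 1 = 2.
  i=3: a_3=1, p_3 = 1*41 + 21 = 62, q_3 = 1*2 + 1 = 3.
Check: 62^2 - 427*3^2 = 3844 - 3843 = 1, so (x, y) = (62, 3) solves the equation, and by the theorem it is the least positive solution.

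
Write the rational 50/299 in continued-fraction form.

[0; 5, 1, 49]

Run the Euclidean algorithm on 50 and 299; the successive quotients are the partial quotients a_0, a_1, ... (each step inverts the fractional part left over by the previous one):
  50 = 0*299 + 50, so a_0 = 0.
  299 = 5*50 + 49, so a_1 = 5.
  50 = 1*49 + 1, so a_2 = 1.
  49 = 49*1 + 0, so a_3 = 49.
The remainder reaches 0 after 4 divisions, so the expansion has 4 partial quotients, read off in order.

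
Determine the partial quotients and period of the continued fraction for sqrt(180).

[13; (2, 2, 2, 26)]

Write x_i = (sqrt(180) + m_i)/d_i with (m_0, d_0) = (0, 1). a_0 = floor(sqrt(180)) = 13, since 13^2 = 169 <= 180 < 196 = 14^2.
Iterate m_{i+1} = d_i*a_i - m_i, d_{i+1} = (180 - m_{i+1}^2)/d_i, a_{i+1} = floor((a_0 + m_{i+1})/d_{i+1}):
  m_1 = 1*13 - 0 = 13, d_1 = (180 - 13^2)/1 = 11/1 = 11, a_1 = floor((13 + 13)/11) = 2.
  m_2 = 11*2 - 13 = 9, d_2 = (180 - 9^2)/11 = 99/11 = 9, a_2 = floor((13 + 9)/9) = 2.
  m_3 = 9*2 - 9 = 9, d_3 = (180 - 9^2)/9 = 99/9 = 11, a_3 = floor((13 + 9)/11) = 2.
  m_4 = 11*2 - 9 = 13, d_4 = (180 - 13^2)/11 = 11/11 = 1, a_4 = floor((13 + 13)/1) = 26.
  m_5 = 1*26 - 13 = 13, d_5 = (180 - 13^2)/1 = 11/1 = 11: (m_5, d_5) = (m_1, d_1) = (13, 11), so from here the quotients repeat a_1, ..., a_4; the period length is 4.
Hence the expansion of sqrt(180) is a_0 = 13 followed by the repeating block 2, 2, 2, 26 (period 4).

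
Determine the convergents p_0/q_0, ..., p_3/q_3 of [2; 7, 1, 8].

Using the convergent recurrence p_i = a_i*p_{i-1} + p_{i-2}, q_i = a_i*q_{i-1} + q_{i-2} with p_{-2}=0, p_{-1}=1, q_{-2}=1, q_{-1}=0:
  i=0: a_0=2, p_0 = 2*1 + 0 = 2, q_0 = 2*0 + 1 = 1.
  i=1: a_1=7, p_1 = 7*2 + 1 = 15, q_1 = 7*1 + 0 = 7.
  i=2: a_2=1, p_2 = 1*15 + 2 = 17, q_2 = 1*7 + 1 = 8.
  i=3: a_3=8, p_3 = 8*17 + 15 = 151, q_3 = 8*8 + 7 = 71.

2/1, 15/7, 17/8, 151/71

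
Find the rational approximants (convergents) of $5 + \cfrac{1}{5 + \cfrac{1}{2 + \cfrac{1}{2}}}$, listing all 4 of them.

Using the convergent recurrence p_i = a_i*p_{i-1} + p_{i-2}, q_i = a_i*q_{i-1} + q_{i-2} with p_{-2}=0, p_{-1}=1, q_{-2}=1, q_{-1}=0:
  i=0: a_0=5, p_0 = 5*1 + 0 = 5, q_0 = 5*0 + 1 = 1.
  i=1: a_1=5, p_1 = 5*5 + 1 = 26, q_1 = 5*1 + 0 = 5.
  i=2: a_2=2, p_2 = 2*26 + 5 = 57, q_2 = 2*5 + 1 = 11.
  i=3: a_3=2, p_3 = 2*57 + 26 = 140, q_3 = 2*11 + 5 = 27.

5/1, 26/5, 57/11, 140/27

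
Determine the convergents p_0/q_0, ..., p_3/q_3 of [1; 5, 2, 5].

Using the convergent recurrence p_i = a_i*p_{i-1} + p_{i-2}, q_i = a_i*q_{i-1} + q_{i-2} with p_{-2}=0, p_{-1}=1, q_{-2}=1, q_{-1}=0:
  i=0: a_0=1, p_0 = 1*1 + 0 = 1, q_0 = 1*0 + 1 = 1.
  i=1: a_1=5, p_1 = 5*1 + 1 = 6, q_1 = 5*1 + 0 = 5.
  i=2: a_2=2, p_2 = 2*6 + 1 = 13, q_2 = 2*5 + 1 = 11.
  i=3: a_3=5, p_3 = 5*13 + 6 = 71, q_3 = 5*11 + 5 = 60.

1/1, 6/5, 13/11, 71/60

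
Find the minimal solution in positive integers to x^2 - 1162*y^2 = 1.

First expand sqrt(1162) as a continued fraction. With x_i = (sqrt(1162) + m_i)/d_i and (m_0, d_0) = (0, 1): a_0 = floor(sqrt(1162)) = 34, since 34^2 = 1156 <= 1162 < 1225 = 35^2.
Iterate m_{i+1} = d_i*a_i - m_i, d_{i+1} = (1162 - m_{i+1}^2)/d_i, a_{i+1} = floor((a_0 + m_{i+1})/d_{i+1}):
  m_1 = 1*34 - 0 = 34, d_1 = (1162 - 34^2)/1 = 6/1 = 6, a_1 = floor((34 + 34)/6) = 11.
  m_2 = 6*11 - 34 = 32, d_2 = (1162 - 32^2)/6 = 138/6 = 23, a_2 = floor((34 + 32)/23) = 2.
  m_3 = 23*2 - 32 = 14, d_3 = (1162 - 14^2)/23 = 966/23 = 42, a_3 = floor((34 + 14)/42) = 1.
  m_4 = 42*1 - 14 = 28, d_4 = (1162 - 28^2)/42 = 378/42 = 9, a_4 = floor((34 + 28)/9) = 6.
  m_5 = 9*6 - 28 = 26, d_5 = (1162 - 26^2)/9 = 486/9 = 54, a_5 = floor((34 + 26)/54) = 1.
  m_6 = 54*1 - 26 = 28, d_6 = (1162 - 28^2)/54 = 378/54 = 7, a_6 = floor((34 + 28)/7) = 8.
  m_7 = 7*8 - 28 = 28, d_7 = (1162 - 28^2)/7 = 378/7 = 54, a_7 = floor((34 + 28)/54) = 1.
  m_8 = 54*1 - 28 = 26, d_8 = (1162 - 26^2)/54 = 486/54 = 9, a_8 = floor((34 + 26)/9) = 6.
  m_9 = 9*6 - 26 = 28, d_9 = (1162 - 28^2)/9 = 378/9 = 42, a_9 = floor((34 + 28)/42) = 1.
  m_10 = 42*1 - 28 = 14, d_10 = (1162 - 14^2)/42 = 966/42 = 23, a_10 = floor((34 + 14)/23) = 2.
  m_11 = 23*2 - 14 = 32, d_11 = (1162 - 32^2)/23 = 138/23 = 6, a_11 = floor((34 + 32)/6) = 11.
  m_12 = 6*11 - 32 = 34, d_12 = (1162 - 34^2)/6 = 6/6 = 1, a_12 = floor((34 + 34)/1) = 68.
  m_13 = 1*68 - 34 = 34, d_13 = (1162 - 34^2)/1 = 6/1 = 6: (m_13, d_13) = (m_1, d_1) = (34, 6), so from here the quotients repeat a_1, ..., a_12; the period length is 12.
So sqrt(1162) = [34; (11, 2, 1, 6, 1, 8, 1, 6, 1, 2, 11, 68)] with period length k = 12.
k is even, so the fundamental solution of x^2 - 1162y^2 = 1 is (p_{k-1}, q_{k-1}) = (p_11, q_11); compute convergents through index 11.
Convergents (p_i = a_i*p_{i-1} + p_{i-2}, q_i = a_i*q_{i-1} + q_{i-2} with p_{-2}=0, p_{-1}=1, q_{-2}=1, q_{-1}=0):
  i=0: a_0=34, p_0 = 34*1 + 0 = 34, q_0 = 34*0 + 1 = 1.
  i=1: a_1=11, p_1 = 11*34 + 1 = 375, q_1 = 11*1 + 0 = 11.
  i=2: a_2=2, p_2 = 2*375 + 34 = 784, q_2 = 2*11 + 1 = 23.
  i=3: a_3=1, p_3 = 1*784 + 375 = 1159, q_3 = 1*23 + 11 = 34.
  i=4: a_4=6, p_4 = 6*1159 + 784 = 7738, q_4 = 6*34 + 23 = 227.
  i=5: a_5=1, p_5 = 1*7738 + 1159 = 8897, q_5 = 1*227 + 34 = 261.
  i=6: a_6=8, p_6 = 8*8897 + 7738 = 78914, q_6 = 8*261 + 227 = 2315.
  i=7: a_7=1, p_7 = 1*78914 + 8897 = 87811, q_7 = 1*2315 + 261 = 2576.
  i=8: a_8=6, p_8 = 6*87811 + 78914 = 605780, q_8 = 6*2576 + 2315 = 17771.
  i=9: a_9=1, p_9 = 1*605780 + 87811 = 693591, q_9 = 1*17771 + 2576 = 20347.
  i=10: a_10=2, p_10 = 2*693591 + 605780 = 1992962, q_10 = 2*20347 + 17771 = 58465.
  i=11: a_11=11, p_11 = 11*1992962 + 693591 = 22616173, q_11 = 11*58465 + 20347 = 663462.
Check: 22616173^2 - 1162*663462^2 = 511491281165929 - 511491281165928 = 1, so (x, y) = (22616173, 663462) solves the equation, and by the theorem it is the least positive solution.

(x, y) = (22616173, 663462)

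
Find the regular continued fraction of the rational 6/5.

[1; 5]

Run the Euclidean algorithm on 6 and 5; the successive quotients are the partial quotients a_0, a_1, ... (each step inverts the fractional part left over by the previous one):
  6 = 1*5 + 1, so a_0 = 1.
  5 = 5*1 + 0, so a_1 = 5.
The remainder reaches 0 after 2 divisions, so the expansion has 2 partial quotients, read off in order.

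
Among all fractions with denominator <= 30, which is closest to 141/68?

56/27

Expand x = 141/68 as a continued fraction with the Euclidean algorithm:
  141 = 2*68 + 5, so a_0 = 2.
  68 = 13*5 + 3, so a_1 = 13.
  5 = 1*3 + 2, so a_2 = 1.
  3 = 1*2 + 1, so a_3 = 1.
  2 = 2*1 + 0, so a_4 = 2.
so x = [2; 13, 1, 1, 2].
Convergents (p_i = a_i*p_{i-1} + p_{i-2}, q_i = a_i*q_{i-1} + q_{i-2} with p_{-2}=0, p_{-1}=1, q_{-2}=1, q_{-1}=0), until the denominator exceeds 30:
  i=0: a_0=2, p_0 = 2*1 + 0 = 2, q_0 = 2*0 + 1 = 1.
  i=1: a_1=13, p_1 = 13*2 + 1 = 27, q_1 = 13*1 + 0 = 13.
  i=2: a_2=1, p_2 = 1*27 + 2 = 29, q_2 = 1*13 + 1 = 14.
  i=3: a_3=1, p_3 = 1*29 + 27 = 56, q_3 = 1*14 + 13 = 27.
  i=4: a_4=2, p_4 = 2*56 + 29 = 141, q_4 = 2*27 + 14 = 68.
q_4 = 68 > 30, so the last convergent with denominator <= 30 is p_3/q_3 = 56/27.
The closest fraction with denominator <= 30 is either p_3/q_3 or the intermediate fraction (k*p_3 + p_2)/(k*q_3 + q_2) with the largest k >= 1 whose denominator stays <= 30; these approach x as k grows, and every other convergent or intermediate fraction in range is farther away.
Largest k: floor((30 - q_2)/q_3) = floor((30 - 14)/27) = 0.
Since k = 0, no intermediate fraction beyond p_3/q_3 has denominator <= 30, so the convergent 56/27 is the closest (its error is |141*27 - 56*68|/(68*27) = 1/1836).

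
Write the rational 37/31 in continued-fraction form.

Run the Euclidean algorithm on 37 and 31; the successive quotients are the partial quotients a_0, a_1, ... (each step inverts the fractional part left over by the previous one):
  37 = 1*31 + 6, so a_0 = 1.
  31 = 5*6 + 1, so a_1 = 5.
  6 = 6*1 + 0, so a_2 = 6.
The remainder reaches 0 after 3 divisions, so the expansion has 3 partial quotients, read off in order.

[1; 5, 6]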